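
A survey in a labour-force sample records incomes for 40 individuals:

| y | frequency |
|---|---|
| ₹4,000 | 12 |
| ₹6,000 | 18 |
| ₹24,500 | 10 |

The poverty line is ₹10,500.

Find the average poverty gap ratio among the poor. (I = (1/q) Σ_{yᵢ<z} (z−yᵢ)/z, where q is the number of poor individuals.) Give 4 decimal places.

Below z: 12×₹4,000, 18×₹6,000 (q = 30 of N = 40).
Shortfall ratios (z−y)/z: 0.6190 (×12), 0.4286 (×18); sum = 15.142857.
I averages over the q = 30 poor units only: 15.142857 / 30 = 0.5048.

0.5048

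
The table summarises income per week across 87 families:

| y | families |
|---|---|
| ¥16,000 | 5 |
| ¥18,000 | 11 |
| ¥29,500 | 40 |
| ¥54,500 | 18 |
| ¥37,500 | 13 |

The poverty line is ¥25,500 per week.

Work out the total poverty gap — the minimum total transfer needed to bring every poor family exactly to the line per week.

Poor units: 5×¥16,000, 11×¥18,000 (q = 16 of N = 87).
Individual gaps: 5×(25500−16000) = 47500; 11×(25500−18000) = 82500.
Aggregate gap = ¥130,000.

¥130,000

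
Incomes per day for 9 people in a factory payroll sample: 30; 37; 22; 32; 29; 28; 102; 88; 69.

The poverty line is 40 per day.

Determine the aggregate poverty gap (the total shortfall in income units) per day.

62

Below z: 22, 28, 29, 30, 32, 37 (q = 6 of N = 9).
Individual gaps: 40−22 = 18; 40−28 = 12; 40−29 = 11; 40−30 = 10; 40−32 = 8; 40−37 = 3.
Aggregate gap = 62.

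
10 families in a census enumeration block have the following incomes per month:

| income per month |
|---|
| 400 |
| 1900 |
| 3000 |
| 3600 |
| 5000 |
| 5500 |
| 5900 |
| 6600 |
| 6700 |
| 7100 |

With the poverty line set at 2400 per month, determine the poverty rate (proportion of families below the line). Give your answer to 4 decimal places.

2 of the 10 families have income below 2400.
H = 2/10 = 0.2000.

0.2000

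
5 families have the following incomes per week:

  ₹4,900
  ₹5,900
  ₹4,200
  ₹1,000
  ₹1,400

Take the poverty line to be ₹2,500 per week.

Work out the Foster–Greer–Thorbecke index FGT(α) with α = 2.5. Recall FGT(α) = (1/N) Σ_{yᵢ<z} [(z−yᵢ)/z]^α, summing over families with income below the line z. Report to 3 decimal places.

0.081

Incomes under z: ₹1,000, ₹1,400 (q = 2 of N = 5).
Relative gaps: (2500−1000)/2500 = 0.6000; (2500−1400)/2500 = 0.4400.
Raised to α = 2.5: 0.27885; 0.12842.
Sum = 0.407275; FGT(2.5) = 0.407275 / 5 = 0.081.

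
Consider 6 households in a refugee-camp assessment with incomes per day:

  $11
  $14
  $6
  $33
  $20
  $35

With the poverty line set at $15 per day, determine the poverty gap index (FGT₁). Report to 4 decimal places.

Below z: $6, $11, $14 (q = 3 of N = 6).
Normalized shortfalls: (15−6)/15 = 0.6000; (15−11)/15 = 0.2667; (15−14)/15 = 0.0667.
Σ = 0.933333. Dividing by the full population N = 6 gives P₁ = 0.1556.

0.1556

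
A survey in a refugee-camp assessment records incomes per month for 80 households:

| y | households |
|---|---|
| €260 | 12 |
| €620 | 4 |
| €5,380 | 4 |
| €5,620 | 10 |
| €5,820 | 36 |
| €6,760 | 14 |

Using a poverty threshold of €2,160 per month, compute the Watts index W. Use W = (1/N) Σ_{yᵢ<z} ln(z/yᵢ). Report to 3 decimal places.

Poor units: 12×€260, 4×€620 (q = 16 of N = 80).
ln(z/y) terms: ln(2160/260) = 2.1172 (×12); ln(2160/620) = 1.2481 (×4).
W = 30.398759 / 80 = 0.380.

0.380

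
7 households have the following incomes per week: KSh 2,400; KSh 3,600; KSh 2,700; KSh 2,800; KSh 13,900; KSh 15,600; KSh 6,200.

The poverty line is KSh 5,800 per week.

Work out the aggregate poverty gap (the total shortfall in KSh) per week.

Incomes under z: KSh 2,400, KSh 2,700, KSh 2,800, KSh 3,600 (q = 4 of N = 7).
Individual gaps: 5800−2400 = 3400; 5800−2700 = 3100; 5800−2800 = 3000; 5800−3600 = 2200.
Aggregate gap = KSh 11,700.

KSh 11,700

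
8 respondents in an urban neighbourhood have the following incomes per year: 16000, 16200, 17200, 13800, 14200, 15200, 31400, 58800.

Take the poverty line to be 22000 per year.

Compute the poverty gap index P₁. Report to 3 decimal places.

Below z: 13800, 14200, 15200, 16000, 16200, 17200 (q = 6 of N = 8).
Normalized shortfalls: (22000−13800)/22000 = 0.3727; (22000−14200)/22000 = 0.3545; (22000−15200)/22000 = 0.3091; (22000−16000)/22000 = 0.2727; (22000−16200)/22000 = 0.2636; (22000−17200)/22000 = 0.2182.
Σ = 1.790909. Dividing by the full population N = 8 gives P₁ = 0.224.

0.224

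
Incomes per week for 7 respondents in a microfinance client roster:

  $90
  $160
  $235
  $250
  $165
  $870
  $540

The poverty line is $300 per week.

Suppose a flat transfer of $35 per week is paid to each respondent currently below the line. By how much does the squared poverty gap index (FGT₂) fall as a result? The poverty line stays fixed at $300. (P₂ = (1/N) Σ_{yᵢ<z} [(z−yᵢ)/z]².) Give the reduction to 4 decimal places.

0.0569

Before: below the line — $90, $160, $165, $235, $250; squared poverty gap index (FGT₂) = 0.140714.
After the $35 transfer: below the line — $125, $195, $200, $270, $285; squared poverty gap index (FGT₂) = 0.083770.
Reduction = 0.140714 − 0.083770 = 0.0569.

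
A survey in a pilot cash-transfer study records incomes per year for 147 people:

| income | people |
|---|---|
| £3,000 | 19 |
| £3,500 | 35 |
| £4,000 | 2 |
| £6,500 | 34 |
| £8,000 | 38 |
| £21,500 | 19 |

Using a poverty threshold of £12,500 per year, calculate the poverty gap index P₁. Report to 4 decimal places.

0.4830

Below the line: 19×£3,000, 35×£3,500, 2×£4,000, 34×£6,500, 38×£8,000 (q = 128 of N = 147).
Gap ratios (z−y)/z: (12500−3000)/12500 = 0.7600 (×19); (12500−3500)/12500 = 0.7200 (×35); (12500−4000)/12500 = 0.6800 (×2); (12500−6500)/12500 = 0.4800 (×34); (12500−8000)/12500 = 0.3600 (×38).
Sum of shortfalls = 71.000000; P₁ averages over all N: 71.000000 / 147 = 0.4830.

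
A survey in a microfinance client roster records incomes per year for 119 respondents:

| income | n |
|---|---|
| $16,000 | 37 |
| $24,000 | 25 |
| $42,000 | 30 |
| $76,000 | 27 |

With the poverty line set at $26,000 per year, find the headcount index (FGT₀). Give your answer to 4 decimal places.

62 of the 119 respondents have income below $26,000.
H = 62/119 = 0.5210.

0.5210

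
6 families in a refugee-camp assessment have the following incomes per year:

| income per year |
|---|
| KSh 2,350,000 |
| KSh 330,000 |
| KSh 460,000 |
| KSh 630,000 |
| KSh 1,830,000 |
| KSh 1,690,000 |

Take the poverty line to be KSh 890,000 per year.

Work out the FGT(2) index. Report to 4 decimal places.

0.1191

Below the line: KSh 330,000, KSh 460,000, KSh 630,000 (q = 3 of N = 6).
Gap ratios (z−y)/z: (890000−330000)/890000 = 0.6292; (890000−460000)/890000 = 0.4831; (890000−630000)/890000 = 0.2921.
Squared: 0.3959; 0.2334; 0.0853.
Sum = 0.714682; P₂ = 0.714682 / 6 = 0.1191.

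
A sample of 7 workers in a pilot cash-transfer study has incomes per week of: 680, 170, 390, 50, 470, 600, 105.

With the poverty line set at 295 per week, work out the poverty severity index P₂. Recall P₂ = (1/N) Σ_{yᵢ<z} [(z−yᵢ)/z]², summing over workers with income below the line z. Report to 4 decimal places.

Below the line: 50, 105, 170 (q = 3 of N = 7).
Relative gaps: (295−50)/295 = 0.8305; (295−105)/295 = 0.6441; (295−170)/295 = 0.4237.
Squared: 0.6897; 0.4148; 0.1795.
Sum = 1.284114; P₂ = 1.284114 / 7 = 0.1834.

0.1834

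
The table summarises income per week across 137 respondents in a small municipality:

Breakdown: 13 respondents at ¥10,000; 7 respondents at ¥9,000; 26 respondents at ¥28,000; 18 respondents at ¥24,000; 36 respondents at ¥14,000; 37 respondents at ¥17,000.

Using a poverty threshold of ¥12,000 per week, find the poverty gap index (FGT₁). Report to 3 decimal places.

Below z: 7×¥9,000, 13×¥10,000 (q = 20 of N = 137).
Gap ratios (z−y)/z: (12000−9000)/12000 = 0.2500 (×7); (12000−10000)/12000 = 0.1667 (×13).
Σ = 3.916667. Dividing by the full population N = 137 gives P₁ = 0.029.

0.029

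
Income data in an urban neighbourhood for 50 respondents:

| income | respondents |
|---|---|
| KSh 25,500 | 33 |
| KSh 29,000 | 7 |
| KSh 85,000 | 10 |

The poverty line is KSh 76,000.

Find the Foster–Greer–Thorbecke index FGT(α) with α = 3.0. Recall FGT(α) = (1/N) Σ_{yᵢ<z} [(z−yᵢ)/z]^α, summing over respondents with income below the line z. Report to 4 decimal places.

0.2267

Poor units: 33×KSh 25,500, 7×KSh 29,000 (q = 40 of N = 50).
Relative gaps: (76000−25500)/76000 = 0.6645 (×33); (76000−29000)/76000 = 0.6184 (×7).
Raised to α = 3.0: 0.29338 (×33); 0.23651 (×7).
Sum = 11.337186; FGT(3.0) = 11.337186 / 50 = 0.2267.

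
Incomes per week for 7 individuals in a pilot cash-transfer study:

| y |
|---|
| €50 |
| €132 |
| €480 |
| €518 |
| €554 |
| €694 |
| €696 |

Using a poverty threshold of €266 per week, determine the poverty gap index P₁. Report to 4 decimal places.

0.1880

Below the line: €50, €132 (q = 2 of N = 7).
Relative gaps: (266−50)/266 = 0.8120; (266−132)/266 = 0.5038.
Σ = 1.315789. Dividing by the full population N = 7 gives P₁ = 0.1880.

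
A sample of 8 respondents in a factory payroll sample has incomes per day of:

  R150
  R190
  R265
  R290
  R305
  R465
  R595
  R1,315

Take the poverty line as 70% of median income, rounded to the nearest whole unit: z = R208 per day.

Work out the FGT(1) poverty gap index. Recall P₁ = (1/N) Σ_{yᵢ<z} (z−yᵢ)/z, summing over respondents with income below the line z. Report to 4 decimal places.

0.0457

Poor units: R150, R190 (q = 2 of N = 8).
Relative gaps: (208−150)/208 = 0.2788; (208−190)/208 = 0.0865.
Sum of shortfalls = 0.365385; P₁ averages over all N: 0.365385 / 8 = 0.0457.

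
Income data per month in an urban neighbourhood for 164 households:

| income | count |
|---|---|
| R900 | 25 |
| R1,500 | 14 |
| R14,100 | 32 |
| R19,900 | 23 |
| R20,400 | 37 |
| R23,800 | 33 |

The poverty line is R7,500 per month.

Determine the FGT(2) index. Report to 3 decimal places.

Poor units: 25×R900, 14×R1,500 (q = 39 of N = 164).
Shortfall ratios: (7500−900)/7500 = 0.8800 (×25); (7500−1500)/7500 = 0.8000 (×14).
Squared: 0.7744 (×25); 0.6400 (×14).
Sum = 28.320000; P₂ = 28.320000 / 164 = 0.173.

0.173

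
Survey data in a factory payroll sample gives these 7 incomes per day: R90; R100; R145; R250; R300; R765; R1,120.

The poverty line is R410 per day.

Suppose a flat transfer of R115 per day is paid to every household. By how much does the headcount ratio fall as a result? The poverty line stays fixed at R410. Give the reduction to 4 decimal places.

0.1429

Before: below the line — R90, R100, R145, R250, R300; headcount ratio = 0.714286.
After the R115 transfer: below the line — R205, R215, R260, R365; headcount ratio = 0.571429.
Reduction = 0.714286 − 0.571429 = 0.1429.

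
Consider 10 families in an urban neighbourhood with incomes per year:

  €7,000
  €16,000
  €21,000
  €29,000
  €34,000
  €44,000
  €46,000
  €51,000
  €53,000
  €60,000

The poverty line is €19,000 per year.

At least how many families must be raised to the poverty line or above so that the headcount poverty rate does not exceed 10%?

1

2 of the 10 families are poor, so H = 2/10 = 0.200.
A headcount ratio of at most 10% allows at most ⌊0.10 × 10⌋ = 1 poor families.
So at least 2 − 1 = 1 must be lifted.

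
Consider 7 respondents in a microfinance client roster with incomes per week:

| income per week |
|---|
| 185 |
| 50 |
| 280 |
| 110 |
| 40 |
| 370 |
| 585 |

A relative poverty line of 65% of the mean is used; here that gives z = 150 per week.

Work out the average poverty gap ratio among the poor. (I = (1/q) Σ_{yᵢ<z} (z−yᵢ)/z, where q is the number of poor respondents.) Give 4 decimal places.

0.5556

Incomes under z: 40, 50, 110 (q = 3 of N = 7).
Relative gaps: 0.7333, 0.6667, 0.2667; sum = 1.666667.
The income-gap ratio divides by q (the poor only): 1.666667 / 3 = 0.5556.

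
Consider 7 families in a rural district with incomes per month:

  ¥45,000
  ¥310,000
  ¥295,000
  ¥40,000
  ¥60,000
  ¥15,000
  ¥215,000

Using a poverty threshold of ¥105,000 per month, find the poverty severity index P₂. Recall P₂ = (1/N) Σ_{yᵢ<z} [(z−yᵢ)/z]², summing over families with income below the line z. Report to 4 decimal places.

Poor units: ¥15,000, ¥40,000, ¥45,000, ¥60,000 (q = 4 of N = 7).
Shortfall ratios: (105000−15000)/105000 = 0.8571; (105000−40000)/105000 = 0.6190; (105000−45000)/105000 = 0.5714; (105000−60000)/105000 = 0.4286.
Squared: 0.7347; 0.3832; 0.3265; 0.1837.
Sum = 1.628118; P₂ = 1.628118 / 7 = 0.2326.

0.2326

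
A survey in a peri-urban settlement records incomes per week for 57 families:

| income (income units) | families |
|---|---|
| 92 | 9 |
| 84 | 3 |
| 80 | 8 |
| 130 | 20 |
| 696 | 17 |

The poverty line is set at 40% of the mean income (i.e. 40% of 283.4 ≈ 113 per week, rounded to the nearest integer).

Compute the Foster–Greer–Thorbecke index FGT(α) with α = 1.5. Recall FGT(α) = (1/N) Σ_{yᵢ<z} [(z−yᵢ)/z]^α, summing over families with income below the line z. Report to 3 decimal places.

Poor units: 8×80, 3×84, 9×92 (q = 20 of N = 57).
Shortfall ratios: (113−80)/113 = 0.2920 (×8); (113−84)/113 = 0.2566 (×3); (113−92)/113 = 0.1858 (×9).
Raised to α = 1.5: 0.15782 (×8); 0.13001 (×3); 0.08011 (×9).
Sum = 2.373597; FGT(1.5) = 2.373597 / 57 = 0.042.

0.042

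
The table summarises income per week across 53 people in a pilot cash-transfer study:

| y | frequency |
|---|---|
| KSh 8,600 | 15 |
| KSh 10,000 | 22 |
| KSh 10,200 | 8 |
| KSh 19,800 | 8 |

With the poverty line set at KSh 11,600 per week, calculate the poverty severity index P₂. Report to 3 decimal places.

0.029

Poor units: 15×KSh 8,600, 22×KSh 10,000, 8×KSh 10,200 (q = 45 of N = 53).
Relative gaps: (11600−8600)/11600 = 0.2586 (×15); (11600−10000)/11600 = 0.1379 (×22); (11600−10200)/11600 = 0.1207 (×8).
Squared: 0.0669 (×15); 0.0190 (×22); 0.0146 (×8).
Sum = 1.538347; P₂ = 1.538347 / 53 = 0.029.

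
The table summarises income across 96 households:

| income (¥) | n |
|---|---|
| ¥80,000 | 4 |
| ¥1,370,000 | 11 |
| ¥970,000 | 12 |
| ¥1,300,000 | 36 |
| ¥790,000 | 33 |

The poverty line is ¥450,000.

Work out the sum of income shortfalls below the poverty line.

Below the line: 4×¥80,000 (q = 4 of N = 96).
Individual gaps: 4×(450000−80000) = 1480000.
Aggregate gap = ¥1,480,000.

¥1,480,000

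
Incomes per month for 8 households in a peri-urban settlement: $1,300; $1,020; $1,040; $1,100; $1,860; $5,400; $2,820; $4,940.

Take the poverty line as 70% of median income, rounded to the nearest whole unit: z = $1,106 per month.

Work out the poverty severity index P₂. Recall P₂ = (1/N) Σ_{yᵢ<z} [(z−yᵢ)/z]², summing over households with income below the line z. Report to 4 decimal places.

Below the line: $1,020, $1,040, $1,100 (q = 3 of N = 8).
Shortfall ratios: (1106−1020)/1106 = 0.0778; (1106−1040)/1106 = 0.0597; (1106−1100)/1106 = 0.0054.
Squared: 0.0060; 0.0036; 0.0000.
Sum = 0.009637; P₂ = 0.009637 / 8 = 0.0012.

0.0012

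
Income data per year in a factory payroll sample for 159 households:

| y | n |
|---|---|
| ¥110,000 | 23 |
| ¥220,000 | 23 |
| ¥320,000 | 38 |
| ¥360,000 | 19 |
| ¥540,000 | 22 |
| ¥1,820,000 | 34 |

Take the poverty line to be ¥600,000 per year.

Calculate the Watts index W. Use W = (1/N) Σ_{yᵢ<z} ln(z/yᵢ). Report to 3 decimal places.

Poor units: 23×¥110,000, 23×¥220,000, 38×¥320,000, 19×¥360,000, 22×¥540,000 (q = 125 of N = 159).
ln(z/y) terms: ln(600000/110000) = 1.6964 (×23); ln(600000/220000) = 1.0033 (×23); ln(600000/320000) = 0.6286 (×38); ln(600000/360000) = 0.5108 (×19); ln(600000/540000) = 0.1054 (×22).
W = 98.005029 / 159 = 0.616.

0.616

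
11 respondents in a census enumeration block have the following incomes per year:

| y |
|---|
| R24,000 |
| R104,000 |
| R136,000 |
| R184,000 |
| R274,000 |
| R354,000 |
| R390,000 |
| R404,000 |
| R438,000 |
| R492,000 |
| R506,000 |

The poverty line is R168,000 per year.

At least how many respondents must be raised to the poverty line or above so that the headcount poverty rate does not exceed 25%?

Currently q = 3 of N = 11 are below the line (H = 0.273).
A headcount ratio of at most 25% allows at most ⌊0.25 × 11⌋ = 2 poor respondents.
So at least 3 − 2 = 1 must be lifted.

1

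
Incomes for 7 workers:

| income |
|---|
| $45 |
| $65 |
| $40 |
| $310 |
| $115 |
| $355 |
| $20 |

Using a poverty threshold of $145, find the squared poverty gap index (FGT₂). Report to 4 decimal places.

0.2986

Poor units: $20, $40, $45, $65, $115 (q = 5 of N = 7).
Shortfall ratios: (145−20)/145 = 0.8621; (145−40)/145 = 0.7241; (145−45)/145 = 0.6897; (145−65)/145 = 0.5517; (145−115)/145 = 0.2069.
Squared: 0.7432; 0.5244; 0.4756; 0.3044; 0.0428.
Sum = 2.090369; P₂ = 2.090369 / 7 = 0.2986.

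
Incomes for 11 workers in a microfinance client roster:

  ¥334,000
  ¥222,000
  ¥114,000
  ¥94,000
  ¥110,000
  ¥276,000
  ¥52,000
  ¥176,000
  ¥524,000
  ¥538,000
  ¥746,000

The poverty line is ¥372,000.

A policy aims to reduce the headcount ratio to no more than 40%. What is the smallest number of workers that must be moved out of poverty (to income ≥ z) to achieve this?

4

Currently q = 8 of N = 11 are below the line (H = 0.727).
A headcount ratio of at most 40% allows at most ⌊0.40 × 11⌋ = 4 poor workers.
So at least 8 − 4 = 4 must be lifted.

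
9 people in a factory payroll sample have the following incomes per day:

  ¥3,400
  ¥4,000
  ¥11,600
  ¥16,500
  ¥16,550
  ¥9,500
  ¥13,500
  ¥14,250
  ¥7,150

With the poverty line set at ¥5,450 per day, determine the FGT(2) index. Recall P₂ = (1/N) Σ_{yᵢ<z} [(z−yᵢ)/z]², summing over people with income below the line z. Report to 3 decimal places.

Incomes under z: ¥3,400, ¥4,000 (q = 2 of N = 9).
Gap ratios (z−y)/z: (5450−3400)/5450 = 0.3761; (5450−4000)/5450 = 0.2661.
Squared: 0.1415; 0.0708.
Sum = 0.212272; P₂ = 0.212272 / 9 = 0.024.

0.024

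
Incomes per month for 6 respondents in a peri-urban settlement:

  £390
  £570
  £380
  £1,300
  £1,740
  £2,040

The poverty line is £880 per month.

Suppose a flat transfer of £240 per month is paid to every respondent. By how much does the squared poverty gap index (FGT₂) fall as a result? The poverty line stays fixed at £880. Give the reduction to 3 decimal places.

0.097

Before: below the line — £380, £390, £570; squared poverty gap index (FGT₂) = 0.12616.
After the £240 transfer: below the line — £620, £630, £810; squared poverty gap index (FGT₂) = 0.02905.
Reduction = 0.12616 − 0.02905 = 0.097.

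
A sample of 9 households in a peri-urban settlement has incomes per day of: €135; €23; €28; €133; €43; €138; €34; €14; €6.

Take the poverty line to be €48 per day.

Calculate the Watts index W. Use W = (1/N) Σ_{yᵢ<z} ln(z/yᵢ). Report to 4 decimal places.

Below the line: €6, €14, €23, €28, €34, €43 (q = 6 of N = 9).
Log gaps: ln(48/6) = 2.0794; ln(48/14) = 1.2321; ln(48/23) = 0.7357; ln(48/28) = 0.5390; ln(48/34) = 0.3448; ln(48/43) = 0.1100.
W = 5.041130 / 9 = 0.5601.

0.5601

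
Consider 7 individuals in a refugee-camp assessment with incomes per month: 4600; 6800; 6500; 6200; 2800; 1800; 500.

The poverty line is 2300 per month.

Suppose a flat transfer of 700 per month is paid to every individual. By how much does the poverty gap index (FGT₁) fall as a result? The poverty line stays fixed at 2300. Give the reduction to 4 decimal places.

Before: below the line — 500, 1800; poverty gap index (FGT₁) = 0.142857.
After the 700 transfer: below the line — 1200; poverty gap index (FGT₁) = 0.068323.
Reduction = 0.142857 − 0.068323 = 0.0745.

0.0745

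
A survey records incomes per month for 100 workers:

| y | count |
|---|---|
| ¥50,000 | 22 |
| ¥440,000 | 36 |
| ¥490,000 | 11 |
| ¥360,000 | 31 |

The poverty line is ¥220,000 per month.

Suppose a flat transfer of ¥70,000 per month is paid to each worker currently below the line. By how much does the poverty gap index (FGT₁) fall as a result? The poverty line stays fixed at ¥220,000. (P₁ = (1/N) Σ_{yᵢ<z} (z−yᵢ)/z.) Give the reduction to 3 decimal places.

Before: below the line — 22×¥50,000; poverty gap index (FGT₁) = 0.17000.
After the ¥70,000 transfer: below the line — 22×¥120,000; poverty gap index (FGT₁) = 0.10000.
Reduction = 0.17000 − 0.10000 = 0.070.

0.070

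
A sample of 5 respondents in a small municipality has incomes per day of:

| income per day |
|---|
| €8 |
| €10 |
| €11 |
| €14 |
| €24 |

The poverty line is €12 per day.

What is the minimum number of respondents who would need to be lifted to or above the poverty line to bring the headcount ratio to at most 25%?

2

3 of the 5 respondents are poor, so H = 3/5 = 0.600.
A headcount ratio of at most 25% allows at most ⌊0.25 × 5⌋ = 1 poor respondents.
So at least 3 − 1 = 2 must be lifted.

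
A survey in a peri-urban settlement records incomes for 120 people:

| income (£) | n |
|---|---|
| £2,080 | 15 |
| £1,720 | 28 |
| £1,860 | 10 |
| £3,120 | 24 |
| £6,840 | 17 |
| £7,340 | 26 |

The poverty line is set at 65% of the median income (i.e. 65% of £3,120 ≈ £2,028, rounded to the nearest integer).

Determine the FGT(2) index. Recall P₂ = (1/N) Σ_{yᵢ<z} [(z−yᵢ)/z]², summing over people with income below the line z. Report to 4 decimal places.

0.0060

Poor units: 28×£1,720, 10×£1,860 (q = 38 of N = 120).
Relative gaps: (2028−1720)/2028 = 0.1519 (×28); (2028−1860)/2028 = 0.0828 (×10).
Squared: 0.0231 (×28); 0.0069 (×10).
Sum = 0.714463; P₂ = 0.714463 / 120 = 0.0060.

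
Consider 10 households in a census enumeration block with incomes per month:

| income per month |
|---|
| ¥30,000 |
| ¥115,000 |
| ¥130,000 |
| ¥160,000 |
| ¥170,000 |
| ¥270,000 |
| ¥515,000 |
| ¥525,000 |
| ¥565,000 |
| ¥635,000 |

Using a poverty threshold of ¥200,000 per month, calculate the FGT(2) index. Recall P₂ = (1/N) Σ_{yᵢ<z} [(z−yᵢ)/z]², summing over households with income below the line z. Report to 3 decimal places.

0.109

Below the line: ¥30,000, ¥115,000, ¥130,000, ¥160,000, ¥170,000 (q = 5 of N = 10).
Gap ratios (z−y)/z: (200000−30000)/200000 = 0.8500; (200000−115000)/200000 = 0.4250; (200000−130000)/200000 = 0.3500; (200000−160000)/200000 = 0.2000; (200000−170000)/200000 = 0.1500.
Squared: 0.7225; 0.1806; 0.1225; 0.0400; 0.0225.
Sum = 1.088125; P₂ = 1.088125 / 10 = 0.109.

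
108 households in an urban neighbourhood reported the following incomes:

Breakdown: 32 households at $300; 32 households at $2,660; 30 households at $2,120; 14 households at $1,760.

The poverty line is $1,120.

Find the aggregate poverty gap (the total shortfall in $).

Below the line: 32×$300 (q = 32 of N = 108).
Individual gaps: 32×(1120−300) = 26240.
Aggregate gap = $26,240.

$26,240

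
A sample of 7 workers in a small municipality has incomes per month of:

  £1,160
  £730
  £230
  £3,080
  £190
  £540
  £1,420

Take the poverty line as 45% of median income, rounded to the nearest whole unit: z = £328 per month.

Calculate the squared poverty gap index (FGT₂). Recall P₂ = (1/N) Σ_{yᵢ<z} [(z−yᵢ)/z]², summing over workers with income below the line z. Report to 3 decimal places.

0.038

Below the line: £190, £230 (q = 2 of N = 7).
Shortfall ratios: (328−190)/328 = 0.4207; (328−230)/328 = 0.2988.
Squared: 0.1770; 0.0893.
Sum = 0.266285; P₂ = 0.266285 / 7 = 0.038.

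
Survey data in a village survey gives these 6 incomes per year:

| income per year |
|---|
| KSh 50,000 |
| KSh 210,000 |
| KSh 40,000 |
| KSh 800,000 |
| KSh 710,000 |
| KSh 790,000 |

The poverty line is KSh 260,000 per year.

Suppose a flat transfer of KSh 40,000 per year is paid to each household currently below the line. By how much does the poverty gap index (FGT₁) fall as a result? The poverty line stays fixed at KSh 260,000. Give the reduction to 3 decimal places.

0.077

Before: below the line — KSh 40,000, KSh 50,000, KSh 210,000; poverty gap index (FGT₁) = 0.30769.
After the KSh 40,000 transfer: below the line — KSh 80,000, KSh 90,000, KSh 250,000; poverty gap index (FGT₁) = 0.23077.
Reduction = 0.30769 − 0.23077 = 0.077.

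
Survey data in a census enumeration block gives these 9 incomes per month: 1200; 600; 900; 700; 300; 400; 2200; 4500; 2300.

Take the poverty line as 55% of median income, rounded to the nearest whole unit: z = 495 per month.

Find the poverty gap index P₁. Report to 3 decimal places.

Poor units: 300, 400 (q = 2 of N = 9).
Normalized shortfalls: (495−300)/495 = 0.3939; (495−400)/495 = 0.1919.
Σ = 0.585859. Dividing by the full population N = 9 gives P₁ = 0.065.

0.065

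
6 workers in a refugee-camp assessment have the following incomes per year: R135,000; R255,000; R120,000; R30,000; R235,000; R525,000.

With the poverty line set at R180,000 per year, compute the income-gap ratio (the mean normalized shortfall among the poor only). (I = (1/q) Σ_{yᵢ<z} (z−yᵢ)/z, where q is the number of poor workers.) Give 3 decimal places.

0.472

Below z: R30,000, R120,000, R135,000 (q = 3 of N = 6).
Shortfall ratios (z−y)/z: 0.8333, 0.3333, 0.2500; sum = 1.416667.
I averages over the q = 3 poor units only: 1.416667 / 3 = 0.472.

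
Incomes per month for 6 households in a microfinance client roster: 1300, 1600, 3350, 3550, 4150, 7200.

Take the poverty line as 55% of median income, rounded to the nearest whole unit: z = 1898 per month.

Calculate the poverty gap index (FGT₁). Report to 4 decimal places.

0.0787

Incomes under z: 1300, 1600 (q = 2 of N = 6).
Relative gaps: (1898−1300)/1898 = 0.3151; (1898−1600)/1898 = 0.1570.
Sum of shortfalls = 0.472076; P₁ averages over all N: 0.472076 / 6 = 0.0787.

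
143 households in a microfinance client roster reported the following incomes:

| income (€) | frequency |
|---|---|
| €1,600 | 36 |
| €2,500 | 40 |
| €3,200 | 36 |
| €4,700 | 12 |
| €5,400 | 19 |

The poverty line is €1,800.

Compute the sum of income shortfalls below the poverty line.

Incomes under z: 36×€1,600 (q = 36 of N = 143).
Individual gaps: 36×(1800−1600) = 7200.
Aggregate gap = €7,200.

€7,200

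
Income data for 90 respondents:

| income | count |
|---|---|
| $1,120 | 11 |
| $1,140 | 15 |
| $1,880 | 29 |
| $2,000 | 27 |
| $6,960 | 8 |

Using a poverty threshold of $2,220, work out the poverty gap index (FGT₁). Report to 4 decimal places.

0.2207

Below the line: 11×$1,120, 15×$1,140, 29×$1,880, 27×$2,000 (q = 82 of N = 90).
Normalized shortfalls: (2220−1120)/2220 = 0.4955 (×11); (2220−1140)/2220 = 0.4865 (×15); (2220−1880)/2220 = 0.1532 (×29); (2220−2000)/2220 = 0.0991 (×27).
Σ = 19.864865. Dividing by the full population N = 90 gives P₁ = 0.2207.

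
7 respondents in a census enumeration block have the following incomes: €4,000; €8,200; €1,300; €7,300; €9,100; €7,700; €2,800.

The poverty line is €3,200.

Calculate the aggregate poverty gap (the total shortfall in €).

Below z: €1,300, €2,800 (q = 2 of N = 7).
Individual gaps: 3200−1300 = 1900; 3200−2800 = 400.
Aggregate gap = €2,300.

€2,300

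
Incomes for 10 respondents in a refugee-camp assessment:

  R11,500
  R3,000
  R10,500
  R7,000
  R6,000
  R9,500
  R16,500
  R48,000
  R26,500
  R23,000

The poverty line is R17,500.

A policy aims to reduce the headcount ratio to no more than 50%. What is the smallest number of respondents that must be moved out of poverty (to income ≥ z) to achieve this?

2

Currently q = 7 of N = 10 are below the line (H = 0.700).
A headcount ratio of at most 50% allows at most ⌊0.50 × 10⌋ = 5 poor respondents.
So at least 7 − 5 = 2 must be lifted.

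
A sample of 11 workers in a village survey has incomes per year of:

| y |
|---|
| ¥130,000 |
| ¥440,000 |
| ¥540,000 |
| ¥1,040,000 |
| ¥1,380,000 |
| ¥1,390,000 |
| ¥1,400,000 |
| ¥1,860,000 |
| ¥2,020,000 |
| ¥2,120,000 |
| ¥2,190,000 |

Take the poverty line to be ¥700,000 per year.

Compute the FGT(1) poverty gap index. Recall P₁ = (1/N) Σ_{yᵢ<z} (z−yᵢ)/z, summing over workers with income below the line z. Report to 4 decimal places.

0.1286

Poor units: ¥130,000, ¥440,000, ¥540,000 (q = 3 of N = 11).
Shortfall ratios: (700000−130000)/700000 = 0.8143; (700000−440000)/700000 = 0.3714; (700000−540000)/700000 = 0.2286.
Sum of shortfalls = 1.414286; P₁ averages over all N: 1.414286 / 11 = 0.1286.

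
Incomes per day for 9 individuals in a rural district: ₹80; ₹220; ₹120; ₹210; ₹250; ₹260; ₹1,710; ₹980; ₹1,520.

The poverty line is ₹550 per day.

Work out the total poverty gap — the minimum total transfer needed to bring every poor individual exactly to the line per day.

Below z: ₹80, ₹120, ₹210, ₹220, ₹250, ₹260 (q = 6 of N = 9).
Individual gaps: 550−80 = 470; 550−120 = 430; 550−210 = 340; 550−220 = 330; 550−250 = 300; 550−260 = 290.
Aggregate gap = ₹2,160.

₹2,160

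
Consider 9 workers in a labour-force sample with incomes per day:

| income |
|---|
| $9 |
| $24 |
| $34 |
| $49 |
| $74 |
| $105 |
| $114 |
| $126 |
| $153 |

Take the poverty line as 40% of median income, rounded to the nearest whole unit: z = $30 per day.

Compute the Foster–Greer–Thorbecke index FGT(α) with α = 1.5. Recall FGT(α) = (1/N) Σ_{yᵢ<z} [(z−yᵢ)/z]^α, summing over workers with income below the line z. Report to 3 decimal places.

0.075

Below the line: $9, $24 (q = 2 of N = 9).
Shortfall ratios: (30−9)/30 = 0.7000; (30−24)/30 = 0.2000.
Raised to α = 1.5: 0.58566; 0.08944.
Sum = 0.675105; FGT(1.5) = 0.675105 / 9 = 0.075.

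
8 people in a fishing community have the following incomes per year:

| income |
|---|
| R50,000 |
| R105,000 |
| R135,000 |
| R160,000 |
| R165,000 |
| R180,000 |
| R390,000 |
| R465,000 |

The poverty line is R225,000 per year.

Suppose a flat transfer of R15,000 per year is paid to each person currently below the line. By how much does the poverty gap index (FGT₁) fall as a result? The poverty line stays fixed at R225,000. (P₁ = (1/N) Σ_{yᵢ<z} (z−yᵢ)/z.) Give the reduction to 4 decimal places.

0.0500

Before: below the line — R50,000, R105,000, R135,000, R160,000, R165,000, R180,000; poverty gap index (FGT₁) = 0.308333.
After the R15,000 transfer: below the line — R65,000, R120,000, R150,000, R175,000, R180,000, R195,000; poverty gap index (FGT₁) = 0.258333.
Reduction = 0.308333 − 0.258333 = 0.0500.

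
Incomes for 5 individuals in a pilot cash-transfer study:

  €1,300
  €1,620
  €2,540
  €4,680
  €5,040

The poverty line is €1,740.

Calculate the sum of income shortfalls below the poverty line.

Below the line: €1,300, €1,620 (q = 2 of N = 5).
Individual gaps: 1740−1300 = 440; 1740−1620 = 120.
Aggregate gap = €560.

€560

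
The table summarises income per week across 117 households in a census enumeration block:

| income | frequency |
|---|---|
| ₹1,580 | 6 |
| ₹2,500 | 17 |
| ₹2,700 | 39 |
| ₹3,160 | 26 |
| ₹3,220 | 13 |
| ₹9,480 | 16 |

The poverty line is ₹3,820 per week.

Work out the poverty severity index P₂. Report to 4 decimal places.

Poor units: 6×₹1,580, 17×₹2,500, 39×₹2,700, 26×₹3,160, 13×₹3,220 (q = 101 of N = 117).
Normalized shortfalls: (3820−1580)/3820 = 0.5864 (×6); (3820−2500)/3820 = 0.3455 (×17); (3820−2700)/3820 = 0.2932 (×39); (3820−3160)/3820 = 0.1728 (×26); (3820−3220)/3820 = 0.1571 (×13).
Squared: 0.3439 (×6); 0.1194 (×17); 0.0860 (×39); 0.0299 (×26); 0.0247 (×13).
Sum = 8.542365; P₂ = 8.542365 / 117 = 0.0730.

0.0730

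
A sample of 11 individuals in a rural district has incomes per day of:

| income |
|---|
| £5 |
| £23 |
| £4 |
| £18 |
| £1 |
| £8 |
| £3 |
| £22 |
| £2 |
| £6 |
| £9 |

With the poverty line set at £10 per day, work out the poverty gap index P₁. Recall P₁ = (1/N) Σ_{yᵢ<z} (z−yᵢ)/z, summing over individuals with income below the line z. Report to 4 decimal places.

0.3818

Below z: £1, £2, £3, £4, £5, £6, £8, £9 (q = 8 of N = 11).
Normalized shortfalls: (10−1)/10 = 0.9000; (10−2)/10 = 0.8000; (10−3)/10 = 0.7000; (10−4)/10 = 0.6000; (10−5)/10 = 0.5000; (10−6)/10 = 0.4000; (10−8)/10 = 0.2000; (10−9)/10 = 0.1000.
Σ = 4.200000. Dividing by the full population N = 11 gives P₁ = 0.3818.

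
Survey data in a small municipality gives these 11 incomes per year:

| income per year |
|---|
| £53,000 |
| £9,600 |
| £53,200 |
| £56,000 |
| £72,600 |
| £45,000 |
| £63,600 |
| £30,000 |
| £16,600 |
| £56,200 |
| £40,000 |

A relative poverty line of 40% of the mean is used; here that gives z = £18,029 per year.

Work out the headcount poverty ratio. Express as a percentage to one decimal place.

2 of the 11 individuals have income below £18,029.
H = 2/11 = 18.2%.

18.2%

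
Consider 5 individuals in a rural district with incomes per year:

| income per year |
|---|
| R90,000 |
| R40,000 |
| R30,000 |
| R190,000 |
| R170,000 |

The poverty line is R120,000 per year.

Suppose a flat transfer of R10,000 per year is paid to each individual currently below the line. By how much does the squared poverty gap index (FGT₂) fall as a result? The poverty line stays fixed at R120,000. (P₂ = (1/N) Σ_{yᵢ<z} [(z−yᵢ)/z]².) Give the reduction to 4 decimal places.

0.0514

Before: below the line — R30,000, R40,000, R90,000; squared poverty gap index (FGT₂) = 0.213889.
After the R10,000 transfer: below the line — R40,000, R50,000, R100,000; squared poverty gap index (FGT₂) = 0.162500.
Reduction = 0.213889 − 0.162500 = 0.0514.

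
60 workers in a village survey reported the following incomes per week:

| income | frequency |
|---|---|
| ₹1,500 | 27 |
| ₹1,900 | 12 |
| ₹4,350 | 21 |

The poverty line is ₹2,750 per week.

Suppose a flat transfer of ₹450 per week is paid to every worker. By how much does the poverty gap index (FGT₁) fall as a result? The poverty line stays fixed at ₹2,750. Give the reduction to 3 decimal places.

0.106

Before: below the line — 27×₹1,500, 12×₹1,900; poverty gap index (FGT₁) = 0.26636.
After the ₹450 transfer: below the line — 27×₹1,950, 12×₹2,350; poverty gap index (FGT₁) = 0.16000.
Reduction = 0.26636 − 0.16000 = 0.106.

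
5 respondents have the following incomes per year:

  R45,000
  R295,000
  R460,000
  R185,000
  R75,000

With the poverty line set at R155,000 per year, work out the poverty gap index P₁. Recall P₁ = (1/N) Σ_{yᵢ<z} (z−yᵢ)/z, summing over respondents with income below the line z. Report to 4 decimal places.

0.2452

Incomes under z: R45,000, R75,000 (q = 2 of N = 5).
Gap ratios (z−y)/z: (155000−45000)/155000 = 0.7097; (155000−75000)/155000 = 0.5161.
Σ = 1.225806. Dividing by the full population N = 5 gives P₁ = 0.2452.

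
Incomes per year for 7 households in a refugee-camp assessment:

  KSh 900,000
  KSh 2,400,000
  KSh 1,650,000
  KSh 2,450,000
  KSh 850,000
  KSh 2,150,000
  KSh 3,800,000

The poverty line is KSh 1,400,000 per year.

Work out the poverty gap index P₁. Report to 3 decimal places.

Poor units: KSh 850,000, KSh 900,000 (q = 2 of N = 7).
Normalized shortfalls: (1400000−850000)/1400000 = 0.3929; (1400000−900000)/1400000 = 0.3571.
Σ = 0.750000. Dividing by the full population N = 7 gives P₁ = 0.107.

0.107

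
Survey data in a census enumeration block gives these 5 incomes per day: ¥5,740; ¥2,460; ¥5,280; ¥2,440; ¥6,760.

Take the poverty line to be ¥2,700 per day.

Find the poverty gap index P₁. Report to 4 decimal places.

0.0370

Below z: ¥2,440, ¥2,460 (q = 2 of N = 5).
Shortfall ratios: (2700−2440)/2700 = 0.0963; (2700−2460)/2700 = 0.0889.
Sum of shortfalls = 0.185185; P₁ averages over all N: 0.185185 / 5 = 0.0370.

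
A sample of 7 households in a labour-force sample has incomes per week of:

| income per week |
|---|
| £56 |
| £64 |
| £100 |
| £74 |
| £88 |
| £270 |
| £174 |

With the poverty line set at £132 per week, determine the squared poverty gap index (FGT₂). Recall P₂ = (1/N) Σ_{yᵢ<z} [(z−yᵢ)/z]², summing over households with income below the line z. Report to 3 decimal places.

Below z: £56, £64, £74, £88, £100 (q = 5 of N = 7).
Shortfall ratios: (132−56)/132 = 0.5758; (132−64)/132 = 0.5152; (132−74)/132 = 0.4394; (132−88)/132 = 0.3333; (132−100)/132 = 0.2424.
Squared: 0.3315; 0.2654; 0.1931; 0.1111; 0.0588.
Sum = 0.959826; P₂ = 0.959826 / 7 = 0.137.

0.137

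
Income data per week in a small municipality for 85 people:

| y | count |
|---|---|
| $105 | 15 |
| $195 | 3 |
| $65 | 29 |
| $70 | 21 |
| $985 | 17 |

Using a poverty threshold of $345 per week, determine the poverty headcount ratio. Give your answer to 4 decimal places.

0.8000

68 of the 85 people have income below $345.
H = 68/85 = 0.8000.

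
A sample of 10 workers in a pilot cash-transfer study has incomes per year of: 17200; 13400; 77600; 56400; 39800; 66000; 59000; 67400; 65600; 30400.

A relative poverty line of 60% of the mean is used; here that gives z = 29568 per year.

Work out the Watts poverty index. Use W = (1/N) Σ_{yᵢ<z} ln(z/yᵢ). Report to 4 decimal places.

Incomes under z: 13400, 17200 (q = 2 of N = 10).
Log shortfalls: ln(29568/13400) = 0.7914; ln(29568/17200) = 0.5418.
W = 1.333221 / 10 = 0.1333.

0.1333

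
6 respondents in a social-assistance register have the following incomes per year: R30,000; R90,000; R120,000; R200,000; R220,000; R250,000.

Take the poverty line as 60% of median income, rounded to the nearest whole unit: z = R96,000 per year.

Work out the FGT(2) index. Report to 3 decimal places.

0.079

Below the line: R30,000, R90,000 (q = 2 of N = 6).
Gap ratios (z−y)/z: (96000−30000)/96000 = 0.6875; (96000−90000)/96000 = 0.0625.
Squared: 0.4727; 0.0039.
Sum = 0.476562; P₂ = 0.476562 / 6 = 0.079.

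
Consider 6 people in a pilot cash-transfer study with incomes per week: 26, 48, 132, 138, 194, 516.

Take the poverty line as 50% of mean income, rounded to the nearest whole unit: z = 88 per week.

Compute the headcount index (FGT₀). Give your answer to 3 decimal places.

0.333

2 of the 6 people have income below 88.
H = 2/6 = 0.333.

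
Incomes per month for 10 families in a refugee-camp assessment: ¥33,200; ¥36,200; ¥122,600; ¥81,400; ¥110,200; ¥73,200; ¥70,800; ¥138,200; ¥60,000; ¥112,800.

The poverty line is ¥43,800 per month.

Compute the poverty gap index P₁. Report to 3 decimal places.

0.042

Incomes under z: ¥33,200, ¥36,200 (q = 2 of N = 10).
Gap ratios (z−y)/z: (43800−33200)/43800 = 0.2420; (43800−36200)/43800 = 0.1735.
Σ = 0.415525. Dividing by the full population N = 10 gives P₁ = 0.042.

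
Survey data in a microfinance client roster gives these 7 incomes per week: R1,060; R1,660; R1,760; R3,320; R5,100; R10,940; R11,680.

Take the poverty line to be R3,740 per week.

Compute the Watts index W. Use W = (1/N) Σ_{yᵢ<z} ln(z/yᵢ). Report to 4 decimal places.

Below z: R1,060, R1,660, R1,760, R3,320 (q = 4 of N = 7).
Log shortfalls: ln(3740/1060) = 1.2608; ln(3740/1660) = 0.8123; ln(3740/1760) = 0.7538; ln(3740/3320) = 0.1191.
W = 2.945977 / 7 = 0.4209.

0.4209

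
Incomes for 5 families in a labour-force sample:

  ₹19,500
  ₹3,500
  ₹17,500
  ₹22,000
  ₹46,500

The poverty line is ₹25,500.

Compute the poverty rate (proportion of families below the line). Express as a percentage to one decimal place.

80.0%

4 of the 5 families have income below ₹25,500.
H = 4/5 = 80.0%.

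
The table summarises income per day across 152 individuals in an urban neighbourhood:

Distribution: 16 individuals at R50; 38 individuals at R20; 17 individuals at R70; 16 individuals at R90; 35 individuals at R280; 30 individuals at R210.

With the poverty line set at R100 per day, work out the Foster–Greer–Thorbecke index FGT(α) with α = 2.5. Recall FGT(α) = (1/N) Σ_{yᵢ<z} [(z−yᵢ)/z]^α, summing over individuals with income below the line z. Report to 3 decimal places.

0.168

Poor units: 38×R20, 16×R50, 17×R70, 16×R90 (q = 87 of N = 152).
Relative gaps: (100−20)/100 = 0.8000 (×38); (100−50)/100 = 0.5000 (×16); (100−70)/100 = 0.3000 (×17); (100−90)/100 = 0.1000 (×16).
Raised to α = 2.5: 0.57243 (×38); 0.17678 (×16); 0.04930 (×17); 0.00316 (×16).
Sum = 25.469508; FGT(2.5) = 25.469508 / 152 = 0.168.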